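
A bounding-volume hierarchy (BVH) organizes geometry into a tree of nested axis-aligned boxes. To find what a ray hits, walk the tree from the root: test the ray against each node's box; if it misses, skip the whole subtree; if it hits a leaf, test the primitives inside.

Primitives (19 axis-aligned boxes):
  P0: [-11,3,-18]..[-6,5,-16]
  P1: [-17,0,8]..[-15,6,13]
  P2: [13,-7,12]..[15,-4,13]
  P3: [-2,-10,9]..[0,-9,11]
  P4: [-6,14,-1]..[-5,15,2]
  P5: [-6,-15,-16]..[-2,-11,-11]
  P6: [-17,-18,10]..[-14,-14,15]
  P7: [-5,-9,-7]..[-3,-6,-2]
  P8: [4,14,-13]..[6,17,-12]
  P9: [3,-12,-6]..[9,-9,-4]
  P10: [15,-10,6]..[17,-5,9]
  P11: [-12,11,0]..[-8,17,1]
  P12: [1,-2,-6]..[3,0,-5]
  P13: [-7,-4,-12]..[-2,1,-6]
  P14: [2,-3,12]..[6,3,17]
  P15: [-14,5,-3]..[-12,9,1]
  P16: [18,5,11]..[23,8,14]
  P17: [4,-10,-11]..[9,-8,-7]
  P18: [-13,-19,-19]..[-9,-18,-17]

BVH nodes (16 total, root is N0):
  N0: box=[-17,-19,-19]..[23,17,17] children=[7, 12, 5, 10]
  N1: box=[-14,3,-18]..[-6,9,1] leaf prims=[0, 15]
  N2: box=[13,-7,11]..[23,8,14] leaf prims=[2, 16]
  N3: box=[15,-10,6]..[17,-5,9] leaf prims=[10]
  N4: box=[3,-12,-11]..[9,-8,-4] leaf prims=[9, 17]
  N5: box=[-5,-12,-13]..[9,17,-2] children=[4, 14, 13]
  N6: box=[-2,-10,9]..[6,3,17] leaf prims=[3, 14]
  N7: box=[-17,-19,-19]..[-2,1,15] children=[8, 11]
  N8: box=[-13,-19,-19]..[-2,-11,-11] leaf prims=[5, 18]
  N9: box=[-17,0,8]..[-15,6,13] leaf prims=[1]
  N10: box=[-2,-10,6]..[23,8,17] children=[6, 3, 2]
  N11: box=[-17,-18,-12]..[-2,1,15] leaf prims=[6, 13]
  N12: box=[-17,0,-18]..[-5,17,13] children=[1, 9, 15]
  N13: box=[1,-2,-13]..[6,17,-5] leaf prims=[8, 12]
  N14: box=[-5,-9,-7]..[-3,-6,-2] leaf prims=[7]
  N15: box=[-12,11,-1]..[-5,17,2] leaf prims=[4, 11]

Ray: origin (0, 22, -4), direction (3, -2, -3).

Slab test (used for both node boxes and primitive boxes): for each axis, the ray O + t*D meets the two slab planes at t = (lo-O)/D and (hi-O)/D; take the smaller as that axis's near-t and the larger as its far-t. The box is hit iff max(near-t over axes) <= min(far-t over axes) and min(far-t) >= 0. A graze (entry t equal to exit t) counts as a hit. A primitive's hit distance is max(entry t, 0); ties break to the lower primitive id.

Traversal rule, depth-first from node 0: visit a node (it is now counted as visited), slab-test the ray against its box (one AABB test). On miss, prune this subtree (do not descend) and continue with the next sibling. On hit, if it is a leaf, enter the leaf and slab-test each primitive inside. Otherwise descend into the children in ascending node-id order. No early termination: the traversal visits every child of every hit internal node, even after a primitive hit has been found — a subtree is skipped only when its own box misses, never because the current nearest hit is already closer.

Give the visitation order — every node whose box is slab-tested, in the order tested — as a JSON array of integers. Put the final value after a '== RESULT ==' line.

Walk:
N0 x:[-17/3,23/3] y:[5/2,41/2] z:[-7,5] -> hit [5/2,5], descend [5, 7, 10, 12]
  N5 x:[-5/3,3] y:[5/2,17] z:[-2/3,3] -> hit [5/2,3], descend [4, 13, 14]
    N4 x:[1,3] y:[15,17] z:[0,7/3] -> miss, prune
    N13 x:[1/3,2] y:[5/2,12] z:[1/3,3] -> miss, prune
    N14 x:[-5/3,-1] y:[14,31/2] z:[-2/3,1] -> miss, prune
  N7 x:[-17/3,-2/3] y:[21/2,41/2] z:[-19/3,5] -> miss, prune
  N10 x:[-2/3,23/3] y:[7,16] z:[-7,-10/3] -> miss, prune
  N12 x:[-17/3,-5/3] y:[5/2,11] z:[-17/3,14/3] -> miss, prune

Summary -> nodes [0, 5, 4, 13, 14, 7, 10, 12]; box-tests=8; leaf-entries=0; first=miss

== RESULT ==
[0, 5, 4, 13, 14, 7, 10, 12]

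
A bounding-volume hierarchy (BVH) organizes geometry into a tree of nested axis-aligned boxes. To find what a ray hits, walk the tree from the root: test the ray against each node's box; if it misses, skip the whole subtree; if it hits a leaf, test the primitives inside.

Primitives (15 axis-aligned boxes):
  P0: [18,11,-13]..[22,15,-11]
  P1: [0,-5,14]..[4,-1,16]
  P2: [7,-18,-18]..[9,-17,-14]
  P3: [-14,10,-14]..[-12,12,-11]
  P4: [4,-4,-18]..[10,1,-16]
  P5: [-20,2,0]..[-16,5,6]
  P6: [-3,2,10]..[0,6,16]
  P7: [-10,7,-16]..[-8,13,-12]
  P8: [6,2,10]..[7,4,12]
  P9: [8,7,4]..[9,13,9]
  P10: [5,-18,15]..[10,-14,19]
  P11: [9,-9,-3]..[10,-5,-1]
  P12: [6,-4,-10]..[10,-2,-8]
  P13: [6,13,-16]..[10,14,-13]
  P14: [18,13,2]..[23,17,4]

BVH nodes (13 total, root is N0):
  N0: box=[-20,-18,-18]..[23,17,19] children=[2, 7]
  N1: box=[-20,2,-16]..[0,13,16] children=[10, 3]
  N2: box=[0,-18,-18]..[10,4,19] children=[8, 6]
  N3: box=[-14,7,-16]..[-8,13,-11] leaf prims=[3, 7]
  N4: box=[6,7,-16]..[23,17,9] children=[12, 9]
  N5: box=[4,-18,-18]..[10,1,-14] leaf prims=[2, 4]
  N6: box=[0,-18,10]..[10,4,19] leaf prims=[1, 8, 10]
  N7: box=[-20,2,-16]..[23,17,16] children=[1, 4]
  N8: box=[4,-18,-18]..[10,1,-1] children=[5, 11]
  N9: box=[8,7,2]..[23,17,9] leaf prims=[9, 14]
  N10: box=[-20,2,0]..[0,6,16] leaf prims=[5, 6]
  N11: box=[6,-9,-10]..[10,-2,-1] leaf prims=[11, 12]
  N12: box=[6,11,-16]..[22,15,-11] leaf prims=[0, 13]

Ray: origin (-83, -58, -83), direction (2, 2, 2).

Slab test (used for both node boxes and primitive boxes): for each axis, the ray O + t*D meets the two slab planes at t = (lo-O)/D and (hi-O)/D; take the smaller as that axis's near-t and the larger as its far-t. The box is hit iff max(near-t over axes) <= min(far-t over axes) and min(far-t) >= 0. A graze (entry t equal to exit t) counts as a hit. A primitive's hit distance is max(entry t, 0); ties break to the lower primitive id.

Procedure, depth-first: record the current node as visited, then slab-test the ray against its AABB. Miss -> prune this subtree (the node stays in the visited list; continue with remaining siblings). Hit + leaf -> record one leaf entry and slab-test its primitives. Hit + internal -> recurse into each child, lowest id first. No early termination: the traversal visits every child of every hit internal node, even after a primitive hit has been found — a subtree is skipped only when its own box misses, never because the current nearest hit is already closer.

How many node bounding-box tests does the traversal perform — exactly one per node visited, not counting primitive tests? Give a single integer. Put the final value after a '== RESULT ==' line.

Traverse from the root:
N0 x:[63/2,53] y:[20,75/2] z:[65/2,51] -> hit [65/2,75/2], descend [2, 7]
  N2 x:[83/2,93/2] y:[20,31] z:[65/2,51] -> miss, prune
  N7 x:[63/2,53] y:[30,75/2] z:[67/2,99/2] -> hit [67/2,75/2], descend [1, 4]
    N1 x:[63/2,83/2] y:[30,71/2] z:[67/2,99/2] -> hit [67/2,71/2], descend [3, 10]
      N3 x:[69/2,75/2] y:[65/2,71/2] z:[67/2,36] -> hit [69/2,71/2] leaf, test {P3@t=69/2, P7(miss)}
      N10 x:[63/2,83/2] y:[30,32] z:[83/2,99/2] -> miss, prune
    N4 x:[89/2,53] y:[65/2,75/2] z:[67/2,46] -> miss, prune

Summary -> nodes [0, 2, 7, 1, 3, 10, 4]; box-tests=7; leaf-entries=1; first=P3

== RESULT ==
7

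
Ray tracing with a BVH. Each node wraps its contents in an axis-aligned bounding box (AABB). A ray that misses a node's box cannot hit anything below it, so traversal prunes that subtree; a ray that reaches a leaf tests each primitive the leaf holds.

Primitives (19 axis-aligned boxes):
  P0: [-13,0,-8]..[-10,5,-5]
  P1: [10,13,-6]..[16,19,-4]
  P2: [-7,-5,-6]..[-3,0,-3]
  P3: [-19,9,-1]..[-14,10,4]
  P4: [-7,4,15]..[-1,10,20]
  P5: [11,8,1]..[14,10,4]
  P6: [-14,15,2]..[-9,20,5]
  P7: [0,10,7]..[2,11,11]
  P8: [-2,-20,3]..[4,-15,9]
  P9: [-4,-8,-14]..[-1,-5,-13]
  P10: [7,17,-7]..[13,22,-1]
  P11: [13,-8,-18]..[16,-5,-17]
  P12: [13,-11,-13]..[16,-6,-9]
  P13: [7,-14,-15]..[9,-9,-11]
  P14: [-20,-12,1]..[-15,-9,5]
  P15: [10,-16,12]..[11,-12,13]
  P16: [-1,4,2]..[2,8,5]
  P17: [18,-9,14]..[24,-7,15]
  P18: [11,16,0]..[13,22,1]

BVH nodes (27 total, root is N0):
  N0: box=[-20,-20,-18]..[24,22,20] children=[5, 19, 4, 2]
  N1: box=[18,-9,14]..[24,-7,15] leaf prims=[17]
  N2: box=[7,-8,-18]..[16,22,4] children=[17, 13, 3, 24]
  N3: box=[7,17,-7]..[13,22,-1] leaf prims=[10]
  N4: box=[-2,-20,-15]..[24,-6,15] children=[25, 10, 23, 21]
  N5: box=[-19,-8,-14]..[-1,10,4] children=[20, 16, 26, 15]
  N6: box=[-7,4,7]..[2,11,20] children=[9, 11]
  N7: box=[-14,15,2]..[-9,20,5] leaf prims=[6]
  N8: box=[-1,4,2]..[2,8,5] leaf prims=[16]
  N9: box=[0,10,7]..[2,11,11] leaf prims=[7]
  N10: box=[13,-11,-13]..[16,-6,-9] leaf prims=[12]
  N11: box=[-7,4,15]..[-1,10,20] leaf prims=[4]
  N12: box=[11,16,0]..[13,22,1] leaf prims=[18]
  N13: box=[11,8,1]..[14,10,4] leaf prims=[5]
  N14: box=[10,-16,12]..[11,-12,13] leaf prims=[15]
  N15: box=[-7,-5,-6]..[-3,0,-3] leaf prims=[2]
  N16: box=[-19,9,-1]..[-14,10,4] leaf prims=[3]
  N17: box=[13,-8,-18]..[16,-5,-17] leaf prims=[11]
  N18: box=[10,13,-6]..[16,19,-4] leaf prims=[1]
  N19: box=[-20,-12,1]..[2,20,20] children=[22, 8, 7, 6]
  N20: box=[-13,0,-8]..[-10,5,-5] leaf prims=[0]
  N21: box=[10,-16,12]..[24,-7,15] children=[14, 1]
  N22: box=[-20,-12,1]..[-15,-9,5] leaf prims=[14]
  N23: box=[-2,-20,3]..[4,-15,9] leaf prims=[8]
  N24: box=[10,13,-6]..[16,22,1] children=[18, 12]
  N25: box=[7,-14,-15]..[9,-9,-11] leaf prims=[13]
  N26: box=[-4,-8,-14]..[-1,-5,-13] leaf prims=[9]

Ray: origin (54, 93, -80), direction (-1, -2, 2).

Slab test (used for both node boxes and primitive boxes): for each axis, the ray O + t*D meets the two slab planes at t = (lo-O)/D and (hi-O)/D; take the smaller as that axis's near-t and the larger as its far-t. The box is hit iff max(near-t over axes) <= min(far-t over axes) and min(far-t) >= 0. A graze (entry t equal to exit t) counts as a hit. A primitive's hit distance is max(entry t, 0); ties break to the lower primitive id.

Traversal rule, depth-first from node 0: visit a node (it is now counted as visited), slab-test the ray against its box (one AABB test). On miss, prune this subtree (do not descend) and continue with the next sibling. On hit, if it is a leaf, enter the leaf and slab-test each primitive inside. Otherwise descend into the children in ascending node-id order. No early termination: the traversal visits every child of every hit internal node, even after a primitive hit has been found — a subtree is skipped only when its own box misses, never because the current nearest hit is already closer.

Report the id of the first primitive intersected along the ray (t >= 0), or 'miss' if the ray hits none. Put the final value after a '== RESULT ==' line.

Traverse from the root:
N0 x:[30,74] y:[71/2,113/2] z:[31,50] -> hit [71/2,50], descend [2, 4, 5, 19]
  N2 x:[38,47] y:[71/2,101/2] z:[31,42] -> hit [38,42], descend [3, 13, 17, 24]
    N3 x:[41,47] y:[71/2,38] z:[73/2,79/2] -> miss, prune
    N13 x:[40,43] y:[83/2,85/2] z:[81/2,42] -> hit [83/2,42] leaf, test {P5@t=83/2}
    N17 x:[38,41] y:[49,101/2] z:[31,63/2] -> miss, prune
    N24 x:[38,44] y:[71/2,40] z:[37,81/2] -> hit [38,40], descend [12, 18]
      N12 x:[41,43] y:[71/2,77/2] z:[40,81/2] -> miss, prune
      N18 x:[38,44] y:[37,40] z:[37,38] -> hit [38,38] leaf, test {P1@t=38}
  N4 x:[30,56] y:[99/2,113/2] z:[65/2,95/2] -> miss, prune
  N5 x:[55,73] y:[83/2,101/2] z:[33,42] -> miss, prune
  N19 x:[52,74] y:[73/2,105/2] z:[81/2,50] -> miss, prune

order=[0, 2, 3, 13, 17, 24, 12, 18, 4, 5, 19]  |boxes|=11  |leaves|=2  hit=P1

== RESULT ==
1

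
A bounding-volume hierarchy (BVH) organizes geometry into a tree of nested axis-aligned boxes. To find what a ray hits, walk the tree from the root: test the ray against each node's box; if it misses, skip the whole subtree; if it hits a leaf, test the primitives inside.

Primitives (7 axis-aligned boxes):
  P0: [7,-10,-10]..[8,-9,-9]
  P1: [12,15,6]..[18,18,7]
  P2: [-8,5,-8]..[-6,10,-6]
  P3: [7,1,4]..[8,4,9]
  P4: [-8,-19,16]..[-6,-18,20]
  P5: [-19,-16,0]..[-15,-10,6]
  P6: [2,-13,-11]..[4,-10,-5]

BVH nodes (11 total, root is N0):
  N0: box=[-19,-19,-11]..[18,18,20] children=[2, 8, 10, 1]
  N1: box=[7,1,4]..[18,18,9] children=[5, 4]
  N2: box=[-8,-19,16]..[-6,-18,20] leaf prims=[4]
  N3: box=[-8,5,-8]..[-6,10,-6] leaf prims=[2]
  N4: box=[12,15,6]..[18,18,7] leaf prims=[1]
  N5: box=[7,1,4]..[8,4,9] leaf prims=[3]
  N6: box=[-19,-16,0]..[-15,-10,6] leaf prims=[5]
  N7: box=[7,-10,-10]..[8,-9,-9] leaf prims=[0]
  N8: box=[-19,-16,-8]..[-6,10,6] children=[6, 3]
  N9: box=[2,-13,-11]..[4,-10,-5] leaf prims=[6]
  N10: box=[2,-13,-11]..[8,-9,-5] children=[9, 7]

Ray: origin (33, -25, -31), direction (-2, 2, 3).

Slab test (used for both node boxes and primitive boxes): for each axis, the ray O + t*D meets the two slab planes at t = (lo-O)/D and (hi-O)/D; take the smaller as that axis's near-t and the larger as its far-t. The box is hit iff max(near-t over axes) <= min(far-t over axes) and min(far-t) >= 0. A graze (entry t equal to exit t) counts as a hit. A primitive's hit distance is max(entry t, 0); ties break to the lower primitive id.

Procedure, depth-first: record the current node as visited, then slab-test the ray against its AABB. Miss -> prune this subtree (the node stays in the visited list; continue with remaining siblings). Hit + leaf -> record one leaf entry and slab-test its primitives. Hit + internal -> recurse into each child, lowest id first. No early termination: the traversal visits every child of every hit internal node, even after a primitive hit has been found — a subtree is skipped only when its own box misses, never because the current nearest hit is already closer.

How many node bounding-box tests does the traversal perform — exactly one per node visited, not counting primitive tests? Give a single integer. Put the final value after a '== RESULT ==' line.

Traverse from the root:
N0 x:[15/2,26] y:[3,43/2] z:[20/3,17] -> hit [15/2,17], descend [1, 2, 8, 10]
  N1 x:[15/2,13] y:[13,43/2] z:[35/3,40/3] -> hit [13,13], descend [4, 5]
    N4 x:[15/2,21/2] y:[20,43/2] z:[37/3,38/3] -> miss, prune
    N5 x:[25/2,13] y:[13,29/2] z:[35/3,40/3] -> hit [13,13] leaf, test {P3@t=13}
  N2 x:[39/2,41/2] y:[3,7/2] z:[47/3,17] -> miss, prune
  N8 x:[39/2,26] y:[9/2,35/2] z:[23/3,37/3] -> miss, prune
  N10 x:[25/2,31/2] y:[6,8] z:[20/3,26/3] -> miss, prune

Visited [0, 1, 4, 5, 2, 8, 10]. Tests: 7 box, 1 leaf. Nearest: P3.

== RESULT ==
7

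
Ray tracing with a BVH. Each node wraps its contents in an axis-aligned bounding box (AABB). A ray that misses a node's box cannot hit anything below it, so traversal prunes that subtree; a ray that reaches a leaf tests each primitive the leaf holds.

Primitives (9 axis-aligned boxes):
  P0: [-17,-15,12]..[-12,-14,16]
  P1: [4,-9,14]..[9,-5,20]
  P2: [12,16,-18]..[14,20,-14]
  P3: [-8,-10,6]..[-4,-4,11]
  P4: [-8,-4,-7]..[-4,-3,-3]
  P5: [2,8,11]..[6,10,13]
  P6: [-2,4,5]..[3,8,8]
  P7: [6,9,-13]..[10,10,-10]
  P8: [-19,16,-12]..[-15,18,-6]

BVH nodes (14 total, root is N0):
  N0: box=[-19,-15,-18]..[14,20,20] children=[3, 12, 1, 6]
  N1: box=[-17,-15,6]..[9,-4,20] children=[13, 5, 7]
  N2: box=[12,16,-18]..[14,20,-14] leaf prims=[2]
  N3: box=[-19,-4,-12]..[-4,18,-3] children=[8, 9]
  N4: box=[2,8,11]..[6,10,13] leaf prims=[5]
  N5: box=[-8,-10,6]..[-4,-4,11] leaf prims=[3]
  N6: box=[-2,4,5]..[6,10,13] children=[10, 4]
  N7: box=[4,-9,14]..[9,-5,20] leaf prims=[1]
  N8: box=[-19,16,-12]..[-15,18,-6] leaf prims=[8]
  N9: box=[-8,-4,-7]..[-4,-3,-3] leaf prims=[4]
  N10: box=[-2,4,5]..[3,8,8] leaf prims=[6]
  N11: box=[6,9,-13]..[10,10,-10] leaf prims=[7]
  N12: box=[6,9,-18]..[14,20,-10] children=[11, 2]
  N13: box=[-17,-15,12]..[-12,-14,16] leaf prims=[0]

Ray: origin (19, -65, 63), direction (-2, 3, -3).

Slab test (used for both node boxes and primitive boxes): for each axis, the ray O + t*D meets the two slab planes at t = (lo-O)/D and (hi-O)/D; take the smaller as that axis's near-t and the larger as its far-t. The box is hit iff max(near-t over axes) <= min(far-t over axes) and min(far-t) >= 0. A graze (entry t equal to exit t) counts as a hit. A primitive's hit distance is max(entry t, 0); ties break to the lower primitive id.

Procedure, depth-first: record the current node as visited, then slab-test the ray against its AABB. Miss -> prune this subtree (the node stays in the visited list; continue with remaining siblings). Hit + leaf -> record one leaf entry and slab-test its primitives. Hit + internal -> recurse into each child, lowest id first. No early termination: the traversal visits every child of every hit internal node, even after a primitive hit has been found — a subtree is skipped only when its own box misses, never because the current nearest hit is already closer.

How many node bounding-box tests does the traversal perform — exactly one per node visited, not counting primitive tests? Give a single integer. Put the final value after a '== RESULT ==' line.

Trace the traversal:
N0 x:[5/2,19] y:[50/3,85/3] z:[43/3,27] -> hit [50/3,19], descend [1, 3, 6, 12]
  N1 x:[5,18] y:[50/3,61/3] z:[43/3,19] -> hit [50/3,18], descend [5, 7, 13]
    N5 x:[23/2,27/2] y:[55/3,61/3] z:[52/3,19] -> miss, prune
    N7 x:[5,15/2] y:[56/3,20] z:[43/3,49/3] -> miss, prune
    N13 x:[31/2,18] y:[50/3,17] z:[47/3,17] -> hit [50/3,17] leaf, test {P0@t=50/3}
  N3 x:[23/2,19] y:[61/3,83/3] z:[22,25] -> miss, prune
  N6 x:[13/2,21/2] y:[23,25] z:[50/3,58/3] -> miss, prune
  N12 x:[5/2,13/2] y:[74/3,85/3] z:[73/3,27] -> miss, prune

8 AABB tests over nodes [0, 1, 5, 7, 13, 3, 6, 12]; 1 leaf entered; closest P0.

== RESULT ==
8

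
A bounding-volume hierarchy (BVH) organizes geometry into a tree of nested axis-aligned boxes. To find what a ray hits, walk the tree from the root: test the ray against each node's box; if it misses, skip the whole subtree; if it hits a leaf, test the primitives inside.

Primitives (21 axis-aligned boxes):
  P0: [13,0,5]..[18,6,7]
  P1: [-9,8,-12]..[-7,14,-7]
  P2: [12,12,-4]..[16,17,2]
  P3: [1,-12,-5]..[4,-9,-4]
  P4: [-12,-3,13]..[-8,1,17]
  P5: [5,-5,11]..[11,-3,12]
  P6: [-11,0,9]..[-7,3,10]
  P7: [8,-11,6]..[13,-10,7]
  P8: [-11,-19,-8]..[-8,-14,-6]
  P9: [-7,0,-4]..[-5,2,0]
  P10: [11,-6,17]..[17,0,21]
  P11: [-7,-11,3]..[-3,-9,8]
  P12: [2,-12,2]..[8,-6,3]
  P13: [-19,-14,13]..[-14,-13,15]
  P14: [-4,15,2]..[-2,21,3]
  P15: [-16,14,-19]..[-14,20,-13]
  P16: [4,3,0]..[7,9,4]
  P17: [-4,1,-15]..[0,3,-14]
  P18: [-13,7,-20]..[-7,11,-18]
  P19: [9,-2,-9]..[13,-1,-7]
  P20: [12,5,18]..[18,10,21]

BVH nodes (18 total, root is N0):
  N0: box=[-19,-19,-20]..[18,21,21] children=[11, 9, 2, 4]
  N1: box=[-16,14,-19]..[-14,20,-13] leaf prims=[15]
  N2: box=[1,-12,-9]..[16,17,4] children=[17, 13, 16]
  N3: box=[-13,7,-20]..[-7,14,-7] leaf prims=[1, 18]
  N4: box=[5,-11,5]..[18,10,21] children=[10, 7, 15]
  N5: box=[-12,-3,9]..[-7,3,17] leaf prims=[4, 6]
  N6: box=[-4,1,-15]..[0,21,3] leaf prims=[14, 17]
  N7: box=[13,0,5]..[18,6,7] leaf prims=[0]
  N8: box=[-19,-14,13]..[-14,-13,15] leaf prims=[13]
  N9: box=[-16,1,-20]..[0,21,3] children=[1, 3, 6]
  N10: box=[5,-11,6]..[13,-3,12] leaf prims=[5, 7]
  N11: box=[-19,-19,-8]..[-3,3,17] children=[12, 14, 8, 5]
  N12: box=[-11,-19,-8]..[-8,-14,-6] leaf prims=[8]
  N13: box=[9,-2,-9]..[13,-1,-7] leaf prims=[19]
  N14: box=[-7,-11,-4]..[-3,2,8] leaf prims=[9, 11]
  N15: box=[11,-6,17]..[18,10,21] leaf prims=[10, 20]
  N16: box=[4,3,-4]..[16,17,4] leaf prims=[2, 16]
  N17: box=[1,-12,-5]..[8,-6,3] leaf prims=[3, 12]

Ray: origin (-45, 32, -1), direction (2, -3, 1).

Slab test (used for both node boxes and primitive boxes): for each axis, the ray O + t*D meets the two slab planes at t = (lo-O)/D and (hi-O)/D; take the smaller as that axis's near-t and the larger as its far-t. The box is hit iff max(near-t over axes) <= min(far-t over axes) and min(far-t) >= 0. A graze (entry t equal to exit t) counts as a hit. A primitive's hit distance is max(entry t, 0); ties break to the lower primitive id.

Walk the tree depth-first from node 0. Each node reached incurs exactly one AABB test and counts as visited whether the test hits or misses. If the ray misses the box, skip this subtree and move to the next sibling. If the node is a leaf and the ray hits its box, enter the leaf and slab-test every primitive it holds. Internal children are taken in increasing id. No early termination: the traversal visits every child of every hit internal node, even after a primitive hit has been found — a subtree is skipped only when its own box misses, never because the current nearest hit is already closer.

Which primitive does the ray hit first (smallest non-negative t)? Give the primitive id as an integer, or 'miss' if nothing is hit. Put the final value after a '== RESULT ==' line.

Traverse from the root:
N0 x:[13,63/2] y:[11/3,17] z:[-19,22] -> hit [13,17], descend [2, 4, 9, 11]
  N2 x:[23,61/2] y:[5,44/3] z:[-8,5] -> miss, prune
  N4 x:[25,63/2] y:[22/3,43/3] z:[6,22] -> miss, prune
  N9 x:[29/2,45/2] y:[11/3,31/3] z:[-19,4] -> miss, prune
  N11 x:[13,21] y:[29/3,17] z:[-7,18] -> hit [13,17], descend [5, 8, 12, 14]
    N5 x:[33/2,19] y:[29/3,35/3] z:[10,18] -> miss, prune
    N8 x:[13,31/2] y:[15,46/3] z:[14,16] -> hit [15,46/3] leaf, test {P13@t=15}
    N12 x:[17,37/2] y:[46/3,17] z:[-7,-5] -> miss, prune
    N14 x:[19,21] y:[10,43/3] z:[-3,9] -> miss, prune

Summary -> nodes [0, 2, 4, 9, 11, 5, 8, 12, 14]; box-tests=9; leaf-entries=1; first=P13

== RESULT ==
13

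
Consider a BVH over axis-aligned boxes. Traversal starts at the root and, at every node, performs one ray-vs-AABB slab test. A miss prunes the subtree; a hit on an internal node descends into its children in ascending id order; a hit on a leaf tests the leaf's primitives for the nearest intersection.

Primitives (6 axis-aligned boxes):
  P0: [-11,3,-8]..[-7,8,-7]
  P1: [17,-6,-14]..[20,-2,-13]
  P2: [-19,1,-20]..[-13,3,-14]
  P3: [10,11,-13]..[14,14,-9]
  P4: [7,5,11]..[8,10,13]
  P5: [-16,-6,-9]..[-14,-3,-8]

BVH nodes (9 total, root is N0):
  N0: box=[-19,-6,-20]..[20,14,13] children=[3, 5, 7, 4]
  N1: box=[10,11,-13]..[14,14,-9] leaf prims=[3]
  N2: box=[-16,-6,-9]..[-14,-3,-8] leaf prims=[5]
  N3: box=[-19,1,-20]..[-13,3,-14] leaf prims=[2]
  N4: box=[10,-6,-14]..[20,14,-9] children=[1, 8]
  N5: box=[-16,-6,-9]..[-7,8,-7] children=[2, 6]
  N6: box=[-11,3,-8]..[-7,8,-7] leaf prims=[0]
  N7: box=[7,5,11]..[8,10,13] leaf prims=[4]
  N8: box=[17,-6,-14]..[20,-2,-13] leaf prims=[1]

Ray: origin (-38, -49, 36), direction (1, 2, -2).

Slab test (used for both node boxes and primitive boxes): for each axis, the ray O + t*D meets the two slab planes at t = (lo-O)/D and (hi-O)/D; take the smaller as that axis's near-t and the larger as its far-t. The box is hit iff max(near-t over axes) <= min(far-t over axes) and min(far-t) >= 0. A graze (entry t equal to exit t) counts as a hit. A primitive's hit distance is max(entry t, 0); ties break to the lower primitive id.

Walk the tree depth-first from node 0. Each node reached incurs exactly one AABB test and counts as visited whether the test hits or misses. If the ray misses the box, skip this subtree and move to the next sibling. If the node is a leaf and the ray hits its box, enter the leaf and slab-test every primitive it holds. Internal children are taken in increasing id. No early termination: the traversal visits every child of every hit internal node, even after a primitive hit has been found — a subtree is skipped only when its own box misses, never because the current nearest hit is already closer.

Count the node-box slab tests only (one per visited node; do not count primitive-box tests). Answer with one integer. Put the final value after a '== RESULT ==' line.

Walk:
N0 x:[19,58] y:[43/2,63/2] z:[23/2,28] -> hit [43/2,28], descend [3, 4, 5, 7]
  N3 x:[19,25] y:[25,26] z:[25,28] -> hit [25,25] leaf, test {P2@t=25}
  N4 x:[48,58] y:[43/2,63/2] z:[45/2,25] -> miss, prune
  N5 x:[22,31] y:[43/2,57/2] z:[43/2,45/2] -> hit [22,45/2], descend [2, 6]
    N2 x:[22,24] y:[43/2,23] z:[22,45/2] -> hit [22,45/2] leaf, test {P5@t=22}
    N6 x:[27,31] y:[26,57/2] z:[43/2,22] -> miss, prune
  N7 x:[45,46] y:[27,59/2] z:[23/2,25/2] -> miss, prune

Summary -> nodes [0, 3, 4, 5, 2, 6, 7]; box-tests=7; leaf-entries=2; first=P5

== RESULT ==
7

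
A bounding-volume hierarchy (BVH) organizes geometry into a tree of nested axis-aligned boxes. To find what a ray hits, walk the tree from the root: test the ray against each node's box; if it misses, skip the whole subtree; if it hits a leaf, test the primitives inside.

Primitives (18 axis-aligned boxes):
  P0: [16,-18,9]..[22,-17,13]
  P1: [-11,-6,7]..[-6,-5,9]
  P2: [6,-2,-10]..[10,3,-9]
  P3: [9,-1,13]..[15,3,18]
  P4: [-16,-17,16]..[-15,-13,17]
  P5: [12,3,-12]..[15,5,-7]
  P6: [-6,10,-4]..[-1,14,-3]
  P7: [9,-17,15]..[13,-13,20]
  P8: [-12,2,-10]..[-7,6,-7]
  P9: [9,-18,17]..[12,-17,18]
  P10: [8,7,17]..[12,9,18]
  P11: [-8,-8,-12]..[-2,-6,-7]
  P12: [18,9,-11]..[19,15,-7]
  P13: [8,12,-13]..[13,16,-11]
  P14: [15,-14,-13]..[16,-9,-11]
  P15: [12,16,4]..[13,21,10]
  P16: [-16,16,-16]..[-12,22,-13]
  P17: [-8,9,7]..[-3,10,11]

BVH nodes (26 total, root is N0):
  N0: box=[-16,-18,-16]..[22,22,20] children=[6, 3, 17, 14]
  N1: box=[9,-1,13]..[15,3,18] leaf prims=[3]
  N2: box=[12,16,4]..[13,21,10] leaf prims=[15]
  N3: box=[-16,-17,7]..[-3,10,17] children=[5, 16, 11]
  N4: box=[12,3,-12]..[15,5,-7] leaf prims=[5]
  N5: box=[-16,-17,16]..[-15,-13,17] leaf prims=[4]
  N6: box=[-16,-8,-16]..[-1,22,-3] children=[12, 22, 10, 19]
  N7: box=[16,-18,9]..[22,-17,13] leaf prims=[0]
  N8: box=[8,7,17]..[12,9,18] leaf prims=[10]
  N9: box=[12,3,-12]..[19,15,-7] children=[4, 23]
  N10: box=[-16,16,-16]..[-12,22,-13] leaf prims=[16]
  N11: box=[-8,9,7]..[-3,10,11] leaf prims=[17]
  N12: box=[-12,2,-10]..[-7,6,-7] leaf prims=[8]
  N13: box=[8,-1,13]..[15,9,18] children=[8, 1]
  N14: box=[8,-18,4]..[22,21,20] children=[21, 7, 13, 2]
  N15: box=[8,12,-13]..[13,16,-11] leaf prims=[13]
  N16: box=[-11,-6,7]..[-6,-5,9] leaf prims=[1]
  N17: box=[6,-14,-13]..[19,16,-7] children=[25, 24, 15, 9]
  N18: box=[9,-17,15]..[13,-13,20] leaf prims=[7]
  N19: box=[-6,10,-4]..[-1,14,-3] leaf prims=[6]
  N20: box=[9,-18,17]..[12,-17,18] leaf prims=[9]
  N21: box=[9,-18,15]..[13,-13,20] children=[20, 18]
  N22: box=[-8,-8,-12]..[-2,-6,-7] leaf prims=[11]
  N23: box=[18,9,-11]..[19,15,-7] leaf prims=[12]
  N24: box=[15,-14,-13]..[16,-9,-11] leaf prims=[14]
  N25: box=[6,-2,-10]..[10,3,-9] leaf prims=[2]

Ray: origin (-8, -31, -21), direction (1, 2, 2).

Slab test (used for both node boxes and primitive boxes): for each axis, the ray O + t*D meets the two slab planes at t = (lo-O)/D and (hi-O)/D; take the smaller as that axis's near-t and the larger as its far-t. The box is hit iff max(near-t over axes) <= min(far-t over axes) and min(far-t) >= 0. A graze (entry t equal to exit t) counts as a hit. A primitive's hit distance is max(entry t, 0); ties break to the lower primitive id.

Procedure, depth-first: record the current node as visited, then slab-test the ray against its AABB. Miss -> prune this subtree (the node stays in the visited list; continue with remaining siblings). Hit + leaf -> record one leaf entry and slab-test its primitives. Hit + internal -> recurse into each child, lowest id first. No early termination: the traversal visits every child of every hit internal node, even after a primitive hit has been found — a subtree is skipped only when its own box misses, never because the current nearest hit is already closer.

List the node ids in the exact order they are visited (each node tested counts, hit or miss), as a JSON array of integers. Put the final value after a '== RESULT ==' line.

Trace the traversal:
N0 x:[-8,30] y:[13/2,53/2] z:[5/2,41/2] -> hit [13/2,41/2], descend [3, 6, 14, 17]
  N3 x:[-8,5] y:[7,41/2] z:[14,19] -> miss, prune
  N6 x:[-8,7] y:[23/2,53/2] z:[5/2,9] -> miss, prune
  N14 x:[16,30] y:[13/2,26] z:[25/2,41/2] -> hit [16,41/2], descend [2, 7, 13, 21]
    N2 x:[20,21] y:[47/2,26] z:[25/2,31/2] -> miss, prune
    N7 x:[24,30] y:[13/2,7] z:[15,17] -> miss, prune
    N13 x:[16,23] y:[15,20] z:[17,39/2] -> hit [17,39/2], descend [1, 8]
      N1 x:[17,23] y:[15,17] z:[17,39/2] -> hit [17,17] leaf, test {P3@t=17}
      N8 x:[16,20] y:[19,20] z:[19,39/2] -> hit [19,39/2] leaf, test {P10@t=19}
    N21 x:[17,21] y:[13/2,9] z:[18,41/2] -> miss, prune
  N17 x:[14,27] y:[17/2,47/2] z:[4,7] -> miss, prune

Visited [0, 3, 6, 14, 2, 7, 13, 1, 8, 21, 17]. Tests: 11 box, 2 leaf. Nearest: P3.

== RESULT ==
[0, 3, 6, 14, 2, 7, 13, 1, 8, 21, 17]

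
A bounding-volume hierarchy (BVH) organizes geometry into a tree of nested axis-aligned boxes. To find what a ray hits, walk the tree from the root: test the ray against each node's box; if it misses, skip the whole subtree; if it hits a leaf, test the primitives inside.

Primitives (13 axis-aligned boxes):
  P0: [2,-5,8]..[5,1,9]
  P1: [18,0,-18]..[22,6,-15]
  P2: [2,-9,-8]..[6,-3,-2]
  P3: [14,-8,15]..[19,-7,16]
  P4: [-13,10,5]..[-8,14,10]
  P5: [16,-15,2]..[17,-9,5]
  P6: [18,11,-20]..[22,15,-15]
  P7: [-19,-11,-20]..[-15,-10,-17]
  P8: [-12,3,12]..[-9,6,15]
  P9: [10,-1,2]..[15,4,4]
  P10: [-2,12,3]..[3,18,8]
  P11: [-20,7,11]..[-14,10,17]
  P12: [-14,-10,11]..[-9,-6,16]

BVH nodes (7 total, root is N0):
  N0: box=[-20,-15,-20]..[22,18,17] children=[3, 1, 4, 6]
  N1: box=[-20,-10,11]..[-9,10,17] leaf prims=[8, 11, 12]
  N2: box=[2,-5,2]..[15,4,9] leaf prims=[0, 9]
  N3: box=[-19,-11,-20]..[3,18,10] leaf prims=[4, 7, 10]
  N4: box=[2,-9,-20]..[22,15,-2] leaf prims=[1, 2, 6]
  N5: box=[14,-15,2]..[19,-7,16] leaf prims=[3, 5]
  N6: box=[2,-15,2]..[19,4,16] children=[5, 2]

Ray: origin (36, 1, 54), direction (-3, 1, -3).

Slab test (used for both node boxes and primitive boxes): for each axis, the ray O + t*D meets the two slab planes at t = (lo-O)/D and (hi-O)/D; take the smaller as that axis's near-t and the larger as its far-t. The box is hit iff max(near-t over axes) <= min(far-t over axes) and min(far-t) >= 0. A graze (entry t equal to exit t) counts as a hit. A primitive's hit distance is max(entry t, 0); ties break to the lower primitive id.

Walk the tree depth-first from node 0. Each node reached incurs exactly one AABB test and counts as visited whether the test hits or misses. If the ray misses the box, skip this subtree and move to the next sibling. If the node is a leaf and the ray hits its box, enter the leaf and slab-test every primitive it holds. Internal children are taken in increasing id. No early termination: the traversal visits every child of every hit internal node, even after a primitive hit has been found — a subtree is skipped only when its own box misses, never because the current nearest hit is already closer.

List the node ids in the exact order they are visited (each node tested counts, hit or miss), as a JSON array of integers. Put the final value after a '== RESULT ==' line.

Walk:
N0 x:[14/3,56/3] y:[-16,17] z:[37/3,74/3] -> hit [37/3,17], descend [1, 3, 4, 6]
  N1 x:[15,56/3] y:[-11,9] z:[37/3,43/3] -> miss, prune
  N3 x:[11,55/3] y:[-12,17] z:[44/3,74/3] -> hit [44/3,17] leaf, test {P4(miss), P7(miss), P10(miss)}
  N4 x:[14/3,34/3] y:[-10,14] z:[56/3,74/3] -> miss, prune
  N6 x:[17/3,34/3] y:[-16,3] z:[38/3,52/3] -> miss, prune

Summary -> nodes [0, 1, 3, 4, 6]; box-tests=5; leaf-entries=1; first=miss

== RESULT ==
[0, 1, 3, 4, 6]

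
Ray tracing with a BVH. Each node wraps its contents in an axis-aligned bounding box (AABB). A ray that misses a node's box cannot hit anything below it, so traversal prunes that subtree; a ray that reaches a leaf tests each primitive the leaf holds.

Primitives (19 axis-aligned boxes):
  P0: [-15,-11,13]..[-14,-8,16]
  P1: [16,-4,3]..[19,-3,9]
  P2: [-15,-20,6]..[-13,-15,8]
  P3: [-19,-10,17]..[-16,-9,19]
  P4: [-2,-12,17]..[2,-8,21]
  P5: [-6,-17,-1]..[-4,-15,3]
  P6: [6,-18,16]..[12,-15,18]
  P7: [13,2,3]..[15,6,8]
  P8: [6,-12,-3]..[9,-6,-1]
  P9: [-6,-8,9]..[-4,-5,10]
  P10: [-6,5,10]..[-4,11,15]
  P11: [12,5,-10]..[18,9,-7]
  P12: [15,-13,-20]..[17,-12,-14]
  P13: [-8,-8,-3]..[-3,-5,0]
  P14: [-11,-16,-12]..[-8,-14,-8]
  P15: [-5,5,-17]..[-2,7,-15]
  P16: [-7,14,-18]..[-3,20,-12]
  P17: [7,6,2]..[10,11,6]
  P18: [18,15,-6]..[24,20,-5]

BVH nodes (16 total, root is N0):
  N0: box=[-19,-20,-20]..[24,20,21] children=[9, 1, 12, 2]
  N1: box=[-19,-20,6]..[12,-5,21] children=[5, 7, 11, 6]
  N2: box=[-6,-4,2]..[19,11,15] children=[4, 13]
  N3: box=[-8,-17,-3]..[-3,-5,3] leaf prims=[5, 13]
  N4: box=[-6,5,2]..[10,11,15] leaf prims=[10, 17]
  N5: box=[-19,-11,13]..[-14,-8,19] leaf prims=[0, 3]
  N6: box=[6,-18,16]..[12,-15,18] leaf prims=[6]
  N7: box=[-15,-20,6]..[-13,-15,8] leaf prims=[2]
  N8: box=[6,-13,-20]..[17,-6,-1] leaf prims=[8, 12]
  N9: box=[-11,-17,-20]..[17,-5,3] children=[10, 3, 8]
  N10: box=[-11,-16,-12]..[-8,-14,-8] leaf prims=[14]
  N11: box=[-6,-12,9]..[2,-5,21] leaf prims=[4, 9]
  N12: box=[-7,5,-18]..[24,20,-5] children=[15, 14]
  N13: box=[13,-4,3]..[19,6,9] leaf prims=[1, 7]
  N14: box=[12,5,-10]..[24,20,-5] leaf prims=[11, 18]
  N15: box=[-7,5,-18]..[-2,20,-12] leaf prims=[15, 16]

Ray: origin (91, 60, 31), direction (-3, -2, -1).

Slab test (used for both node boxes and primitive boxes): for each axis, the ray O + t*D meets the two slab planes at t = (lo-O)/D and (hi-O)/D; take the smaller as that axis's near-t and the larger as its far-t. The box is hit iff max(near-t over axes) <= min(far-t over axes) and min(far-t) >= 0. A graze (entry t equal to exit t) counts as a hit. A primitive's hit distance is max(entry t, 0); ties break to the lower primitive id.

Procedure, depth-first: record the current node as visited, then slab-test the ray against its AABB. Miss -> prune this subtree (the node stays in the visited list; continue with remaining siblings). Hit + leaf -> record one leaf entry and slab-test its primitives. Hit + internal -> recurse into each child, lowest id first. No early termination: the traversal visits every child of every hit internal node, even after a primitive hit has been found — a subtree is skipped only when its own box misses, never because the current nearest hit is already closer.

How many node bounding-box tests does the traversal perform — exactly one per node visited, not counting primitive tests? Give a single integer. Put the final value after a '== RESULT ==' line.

Trace the traversal:
N0 x:[67/3,110/3] y:[20,40] z:[10,51] -> hit [67/3,110/3], descend [1, 2, 9, 12]
  N1 x:[79/3,110/3] y:[65/2,40] z:[10,25] -> miss, prune
  N2 x:[24,97/3] y:[49/2,32] z:[16,29] -> hit [49/2,29], descend [4, 13]
    N4 x:[27,97/3] y:[49/2,55/2] z:[16,29] -> hit [27,55/2] leaf, test {P10(miss), P17@t=27}
    N13 x:[24,26] y:[27,32] z:[22,28] -> miss, prune
  N9 x:[74/3,34] y:[65/2,77/2] z:[28,51] -> hit [65/2,34], descend [3, 8, 10]
    N3 x:[94/3,33] y:[65/2,77/2] z:[28,34] -> hit [65/2,33] leaf, test {P5(miss), P13@t=65/2}
    N8 x:[74/3,85/3] y:[33,73/2] z:[32,51] -> miss, prune
    N10 x:[33,34] y:[37,38] z:[39,43] -> miss, prune
  N12 x:[67/3,98/3] y:[20,55/2] z:[36,49] -> miss, prune

order=[0, 1, 2, 4, 13, 9, 3, 8, 10, 12]  |boxes|=10  |leaves|=2  hit=P17

== RESULT ==
10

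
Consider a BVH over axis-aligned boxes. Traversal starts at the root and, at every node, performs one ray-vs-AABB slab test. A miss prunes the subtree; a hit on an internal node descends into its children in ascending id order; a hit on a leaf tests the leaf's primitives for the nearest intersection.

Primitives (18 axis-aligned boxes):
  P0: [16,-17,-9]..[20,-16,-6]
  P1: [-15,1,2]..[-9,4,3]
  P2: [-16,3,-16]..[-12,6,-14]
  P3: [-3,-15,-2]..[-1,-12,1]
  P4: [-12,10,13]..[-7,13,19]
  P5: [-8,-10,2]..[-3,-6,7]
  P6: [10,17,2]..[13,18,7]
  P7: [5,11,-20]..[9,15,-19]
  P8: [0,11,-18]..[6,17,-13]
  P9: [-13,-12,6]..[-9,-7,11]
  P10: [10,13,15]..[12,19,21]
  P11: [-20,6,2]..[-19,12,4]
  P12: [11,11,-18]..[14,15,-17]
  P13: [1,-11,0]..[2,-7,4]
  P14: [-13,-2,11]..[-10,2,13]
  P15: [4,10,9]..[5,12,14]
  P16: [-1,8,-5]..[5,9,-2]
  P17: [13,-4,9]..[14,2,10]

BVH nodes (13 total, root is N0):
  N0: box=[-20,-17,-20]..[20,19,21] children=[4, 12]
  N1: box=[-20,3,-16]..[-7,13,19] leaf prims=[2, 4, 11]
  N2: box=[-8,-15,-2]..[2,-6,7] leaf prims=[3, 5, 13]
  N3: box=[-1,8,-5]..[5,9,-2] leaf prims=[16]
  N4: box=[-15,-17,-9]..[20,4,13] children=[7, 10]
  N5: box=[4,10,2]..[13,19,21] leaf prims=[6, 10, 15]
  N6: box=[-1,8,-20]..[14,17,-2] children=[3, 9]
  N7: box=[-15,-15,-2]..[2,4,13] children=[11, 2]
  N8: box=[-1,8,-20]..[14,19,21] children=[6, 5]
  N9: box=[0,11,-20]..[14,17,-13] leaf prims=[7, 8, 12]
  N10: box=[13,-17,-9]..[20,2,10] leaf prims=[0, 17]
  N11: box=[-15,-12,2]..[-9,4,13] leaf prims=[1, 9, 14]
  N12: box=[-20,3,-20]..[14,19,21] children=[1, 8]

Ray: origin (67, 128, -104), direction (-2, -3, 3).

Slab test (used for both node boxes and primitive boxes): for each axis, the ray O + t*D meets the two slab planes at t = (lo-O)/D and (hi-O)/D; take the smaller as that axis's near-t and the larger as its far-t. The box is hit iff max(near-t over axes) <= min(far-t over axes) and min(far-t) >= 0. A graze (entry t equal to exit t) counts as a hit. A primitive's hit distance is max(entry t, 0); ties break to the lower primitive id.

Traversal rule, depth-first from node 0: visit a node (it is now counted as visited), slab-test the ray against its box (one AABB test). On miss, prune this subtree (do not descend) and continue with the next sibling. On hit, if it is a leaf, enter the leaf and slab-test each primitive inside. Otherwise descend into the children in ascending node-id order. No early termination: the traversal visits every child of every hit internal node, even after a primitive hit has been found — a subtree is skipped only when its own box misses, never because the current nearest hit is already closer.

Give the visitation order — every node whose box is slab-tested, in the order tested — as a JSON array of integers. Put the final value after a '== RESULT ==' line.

Traverse from the root:
N0 x:[47/2,87/2] y:[109/3,145/3] z:[28,125/3] -> hit [109/3,125/3], descend [4, 12]
  N4 x:[47/2,41] y:[124/3,145/3] z:[95/3,39] -> miss, prune
  N12 x:[53/2,87/2] y:[109/3,125/3] z:[28,125/3] -> hit [109/3,125/3], descend [1, 8]
    N1 x:[37,87/2] y:[115/3,125/3] z:[88/3,41] -> hit [115/3,41] leaf, test {P2(miss), P4@t=39, P11(miss)}
    N8 x:[53/2,34] y:[109/3,40] z:[28,125/3] -> miss, prune

Visited [0, 4, 12, 1, 8]. Tests: 5 box, 1 leaf. Nearest: P4.

== RESULT ==
[0, 4, 12, 1, 8]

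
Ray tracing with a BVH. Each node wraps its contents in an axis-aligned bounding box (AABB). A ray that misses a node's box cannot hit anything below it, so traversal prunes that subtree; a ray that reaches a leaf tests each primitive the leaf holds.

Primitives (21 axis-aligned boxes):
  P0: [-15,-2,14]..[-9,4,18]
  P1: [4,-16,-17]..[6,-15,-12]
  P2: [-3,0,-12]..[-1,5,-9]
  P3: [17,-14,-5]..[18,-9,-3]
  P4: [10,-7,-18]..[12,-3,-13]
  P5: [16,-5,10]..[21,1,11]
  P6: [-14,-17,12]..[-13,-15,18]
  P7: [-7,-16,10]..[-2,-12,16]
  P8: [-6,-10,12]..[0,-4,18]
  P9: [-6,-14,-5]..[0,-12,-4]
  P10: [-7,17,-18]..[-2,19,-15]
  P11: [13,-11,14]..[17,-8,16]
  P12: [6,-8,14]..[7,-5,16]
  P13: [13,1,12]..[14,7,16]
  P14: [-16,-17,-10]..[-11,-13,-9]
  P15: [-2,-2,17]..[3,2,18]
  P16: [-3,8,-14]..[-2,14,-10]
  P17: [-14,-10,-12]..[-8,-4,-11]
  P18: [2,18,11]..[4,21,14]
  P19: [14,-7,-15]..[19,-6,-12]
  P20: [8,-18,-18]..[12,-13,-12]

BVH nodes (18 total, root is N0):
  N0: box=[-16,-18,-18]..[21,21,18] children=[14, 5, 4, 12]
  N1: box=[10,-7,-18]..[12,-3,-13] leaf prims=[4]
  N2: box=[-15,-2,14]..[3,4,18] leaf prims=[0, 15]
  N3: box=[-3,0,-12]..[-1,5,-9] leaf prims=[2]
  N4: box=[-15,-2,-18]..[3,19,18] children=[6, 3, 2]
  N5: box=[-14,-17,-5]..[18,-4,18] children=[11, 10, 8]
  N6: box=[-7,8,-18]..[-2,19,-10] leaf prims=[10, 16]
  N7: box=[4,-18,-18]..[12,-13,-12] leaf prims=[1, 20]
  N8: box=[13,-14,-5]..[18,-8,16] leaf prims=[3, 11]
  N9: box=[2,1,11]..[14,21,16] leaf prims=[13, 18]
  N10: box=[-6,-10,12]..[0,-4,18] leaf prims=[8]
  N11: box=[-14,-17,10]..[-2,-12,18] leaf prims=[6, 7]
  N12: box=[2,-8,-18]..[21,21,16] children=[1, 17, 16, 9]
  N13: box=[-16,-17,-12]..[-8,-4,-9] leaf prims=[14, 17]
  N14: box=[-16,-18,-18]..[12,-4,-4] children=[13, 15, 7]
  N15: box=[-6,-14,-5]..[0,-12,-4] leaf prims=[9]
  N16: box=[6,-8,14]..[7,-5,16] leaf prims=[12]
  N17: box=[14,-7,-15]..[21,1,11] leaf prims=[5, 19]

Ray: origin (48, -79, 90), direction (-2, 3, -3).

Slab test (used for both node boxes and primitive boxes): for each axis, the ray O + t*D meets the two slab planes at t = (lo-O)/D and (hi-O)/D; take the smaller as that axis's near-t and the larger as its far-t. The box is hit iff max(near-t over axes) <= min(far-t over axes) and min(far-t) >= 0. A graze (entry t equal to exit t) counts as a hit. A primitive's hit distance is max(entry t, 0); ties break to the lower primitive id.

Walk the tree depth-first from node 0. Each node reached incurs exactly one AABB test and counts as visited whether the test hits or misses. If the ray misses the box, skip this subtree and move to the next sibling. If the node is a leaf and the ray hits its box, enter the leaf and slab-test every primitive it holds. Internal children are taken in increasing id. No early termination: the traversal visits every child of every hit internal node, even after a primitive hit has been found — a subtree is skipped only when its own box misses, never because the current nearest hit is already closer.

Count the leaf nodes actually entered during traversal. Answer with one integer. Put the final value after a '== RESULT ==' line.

Walk:
N0 x:[27/2,32] y:[61/3,100/3] z:[24,36] -> hit [24,32], descend [4, 5, 12, 14]
  N4 x:[45/2,63/2] y:[77/3,98/3] z:[24,36] -> hit [77/3,63/2], descend [2, 3, 6]
    N2 x:[45/2,63/2] y:[77/3,83/3] z:[24,76/3] -> miss, prune
    N3 x:[49/2,51/2] y:[79/3,28] z:[33,34] -> miss, prune
    N6 x:[25,55/2] y:[29,98/3] z:[100/3,36] -> miss, prune
  N5 x:[15,31] y:[62/3,25] z:[24,95/3] -> hit [24,25], descend [8, 10, 11]
    N8 x:[15,35/2] y:[65/3,71/3] z:[74/3,95/3] -> miss, prune
    N10 x:[24,27] y:[23,25] z:[24,26] -> hit [24,25] leaf, test {P8@t=24}
    N11 x:[25,31] y:[62/3,67/3] z:[24,80/3] -> miss, prune
  N12 x:[27/2,23] y:[71/3,100/3] z:[74/3,36] -> miss, prune
  N14 x:[18,32] y:[61/3,25] z:[94/3,36] -> miss, prune

11 AABB tests over nodes [0, 4, 2, 3, 6, 5, 8, 10, 11, 12, 14]; 1 leaf entered; closest P8.

== RESULT ==
1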